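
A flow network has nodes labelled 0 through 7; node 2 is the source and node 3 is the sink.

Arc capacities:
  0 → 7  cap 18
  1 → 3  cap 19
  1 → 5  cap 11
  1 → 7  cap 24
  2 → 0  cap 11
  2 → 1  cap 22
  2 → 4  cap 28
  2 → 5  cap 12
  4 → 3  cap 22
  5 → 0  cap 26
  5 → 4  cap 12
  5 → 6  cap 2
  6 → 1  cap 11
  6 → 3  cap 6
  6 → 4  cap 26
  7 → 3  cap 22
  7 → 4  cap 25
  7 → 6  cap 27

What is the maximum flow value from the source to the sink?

augment #1: 2→1→3 bottleneck 19, total now 19
augment #2: 2→4→3 bottleneck 22, total now 41
augment #3: 2→0→7→3 bottleneck 11, total now 52
augment #4: 2→1→7→3 bottleneck 3, total now 55
augment #5: 2→5→6→3 bottleneck 2, total now 57
augment #6: 2→5→0→7→3 bottleneck 7, total now 64

Maximum flow value: 64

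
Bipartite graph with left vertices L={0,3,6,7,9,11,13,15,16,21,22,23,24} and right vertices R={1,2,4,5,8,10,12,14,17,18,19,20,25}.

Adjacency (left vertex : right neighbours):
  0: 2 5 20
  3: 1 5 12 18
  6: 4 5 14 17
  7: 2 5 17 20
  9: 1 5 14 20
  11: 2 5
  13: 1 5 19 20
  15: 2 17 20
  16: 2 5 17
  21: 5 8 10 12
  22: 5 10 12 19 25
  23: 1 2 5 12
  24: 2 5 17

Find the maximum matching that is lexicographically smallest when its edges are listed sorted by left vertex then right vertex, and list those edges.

Lex-smallest maximum matching: {(0,2), (3,1), (6,4), (7,5), (9,14), (13,19), (15,20), (16,17), (21,8), (22,10), (23,12)}

|M| = 11 (so the lex-smallest maximum matching has 11 edges)
process left vertices in ascending order; for each, take the smallest-labelled available neighbour that still permits 11 edges overall, or leave it unmatched if none does
lex-smallest matching: {0-2, 3-1, 6-4, 7-5, 9-14, 13-19, 15-20, 16-17, 21-8, 22-10, 23-12}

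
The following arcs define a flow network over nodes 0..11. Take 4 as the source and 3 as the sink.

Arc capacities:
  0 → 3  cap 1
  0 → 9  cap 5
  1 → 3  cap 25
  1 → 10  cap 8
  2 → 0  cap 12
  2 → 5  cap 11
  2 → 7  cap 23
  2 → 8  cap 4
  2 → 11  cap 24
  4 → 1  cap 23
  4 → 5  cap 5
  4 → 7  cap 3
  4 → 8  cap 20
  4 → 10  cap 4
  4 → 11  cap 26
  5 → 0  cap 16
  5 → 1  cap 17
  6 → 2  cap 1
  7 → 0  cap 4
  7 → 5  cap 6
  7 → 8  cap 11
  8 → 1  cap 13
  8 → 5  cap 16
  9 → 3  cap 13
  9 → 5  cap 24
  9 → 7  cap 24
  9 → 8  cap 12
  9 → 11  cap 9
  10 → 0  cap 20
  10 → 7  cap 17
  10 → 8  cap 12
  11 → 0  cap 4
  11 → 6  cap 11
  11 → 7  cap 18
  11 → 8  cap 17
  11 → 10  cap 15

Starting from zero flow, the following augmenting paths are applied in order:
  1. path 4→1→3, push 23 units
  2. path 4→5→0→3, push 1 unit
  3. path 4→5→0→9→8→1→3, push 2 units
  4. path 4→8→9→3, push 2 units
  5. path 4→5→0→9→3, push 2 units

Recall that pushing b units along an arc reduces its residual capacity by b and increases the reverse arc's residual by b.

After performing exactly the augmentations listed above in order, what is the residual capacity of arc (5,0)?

Residual capacity of (5,0): 11

after path 1 (4→1→3, push 23): res(5,0)=16
after path 2 (4→5→0→3, push 1): res(5,0)=15
after path 3 (4→5→0→9→8→1→3, push 2): res(5,0)=13
after path 4 (4→8→9→3, push 2): res(5,0)=13
after path 5 (4→5→0→9→3, push 2): res(5,0)=11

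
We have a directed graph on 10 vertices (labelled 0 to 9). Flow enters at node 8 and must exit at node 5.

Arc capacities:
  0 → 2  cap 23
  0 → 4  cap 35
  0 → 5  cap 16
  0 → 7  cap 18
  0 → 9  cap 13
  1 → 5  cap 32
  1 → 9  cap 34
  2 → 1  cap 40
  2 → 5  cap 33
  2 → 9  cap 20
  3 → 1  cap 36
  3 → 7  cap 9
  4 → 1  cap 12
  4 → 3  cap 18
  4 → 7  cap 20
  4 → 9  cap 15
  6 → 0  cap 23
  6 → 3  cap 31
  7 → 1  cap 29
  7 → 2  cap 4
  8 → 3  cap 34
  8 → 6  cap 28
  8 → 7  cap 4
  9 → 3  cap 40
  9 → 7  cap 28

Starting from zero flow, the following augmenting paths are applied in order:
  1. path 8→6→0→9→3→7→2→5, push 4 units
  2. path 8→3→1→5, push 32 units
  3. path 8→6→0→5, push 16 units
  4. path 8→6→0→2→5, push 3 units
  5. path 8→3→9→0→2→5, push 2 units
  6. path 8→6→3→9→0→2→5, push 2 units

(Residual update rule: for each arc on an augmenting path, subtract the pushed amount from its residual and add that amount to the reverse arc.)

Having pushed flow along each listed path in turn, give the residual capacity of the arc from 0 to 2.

after path 1 (8→6→0→9→3→7→2→5, push 4): res(0,2)=23
after path 2 (8→3→1→5, push 32): res(0,2)=23
after path 3 (8→6→0→5, push 16): res(0,2)=23
after path 4 (8→6→0→2→5, push 3): res(0,2)=20
after path 5 (8→3→9→0→2→5, push 2): res(0,2)=18
after path 6 (8→6→3→9→0→2→5, push 2): res(0,2)=16

Residual capacity of (0,2): 16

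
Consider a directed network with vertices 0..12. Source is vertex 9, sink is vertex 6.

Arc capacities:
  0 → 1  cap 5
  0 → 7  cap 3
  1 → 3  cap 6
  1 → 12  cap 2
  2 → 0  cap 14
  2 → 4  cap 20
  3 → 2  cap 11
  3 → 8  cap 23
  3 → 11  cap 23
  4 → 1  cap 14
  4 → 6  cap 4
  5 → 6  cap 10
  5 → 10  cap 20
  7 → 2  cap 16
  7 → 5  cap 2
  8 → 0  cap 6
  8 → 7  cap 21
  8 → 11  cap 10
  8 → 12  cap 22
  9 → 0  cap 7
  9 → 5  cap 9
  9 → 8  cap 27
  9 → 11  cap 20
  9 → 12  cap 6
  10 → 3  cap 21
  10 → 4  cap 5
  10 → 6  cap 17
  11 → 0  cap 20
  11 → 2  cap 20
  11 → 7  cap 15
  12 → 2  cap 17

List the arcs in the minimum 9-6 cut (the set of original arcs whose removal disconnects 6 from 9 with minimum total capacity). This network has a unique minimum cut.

Min-cut arcs: {(4,6), (7,5), (9,5)} (total capacity 15)

augment #1: 9→5→6 push 9
augment #2: 9→0→7→5→6 push 1
augment #3: 9→11→2→4→6 push 4
augment #4: 9→0→7→5→10→6 push 1
max flow = 15; residual-reachable set from 9 gives S-side
cut edges (S→T): {(4,6), (7,5), (9,5)} total cap 15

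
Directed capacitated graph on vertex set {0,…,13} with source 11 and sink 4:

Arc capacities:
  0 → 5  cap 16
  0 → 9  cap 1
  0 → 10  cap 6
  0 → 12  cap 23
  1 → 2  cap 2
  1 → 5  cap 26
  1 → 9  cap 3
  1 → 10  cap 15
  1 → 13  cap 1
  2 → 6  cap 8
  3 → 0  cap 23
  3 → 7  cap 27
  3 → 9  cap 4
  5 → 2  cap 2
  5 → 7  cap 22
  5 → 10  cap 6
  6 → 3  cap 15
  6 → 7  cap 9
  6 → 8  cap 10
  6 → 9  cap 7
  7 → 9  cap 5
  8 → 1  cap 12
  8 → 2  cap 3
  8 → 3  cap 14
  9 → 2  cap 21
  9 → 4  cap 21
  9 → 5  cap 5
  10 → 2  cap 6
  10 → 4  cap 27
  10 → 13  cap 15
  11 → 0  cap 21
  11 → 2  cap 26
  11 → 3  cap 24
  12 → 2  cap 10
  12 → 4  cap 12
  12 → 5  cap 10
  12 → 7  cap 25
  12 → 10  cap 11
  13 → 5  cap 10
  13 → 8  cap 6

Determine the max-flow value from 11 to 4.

augment #1: 11→0→9→4 bottleneck 1, total now 1
augment #2: 11→0→10→4 bottleneck 6, total now 7
augment #3: 11→0→12→4 bottleneck 12, total now 19
augment #4: 11→3→9→4 bottleneck 4, total now 23
augment #5: 11→0→5→10→4 bottleneck 2, total now 25
augment #6: 11→2→6→9→4 bottleneck 7, total now 32
augment #7: 11→3→7→9→4 bottleneck 5, total now 37
augment #8: 11→3→0→5→10→4 bottleneck 4, total now 41
augment #9: 11→3→0→12→10→4 bottleneck 11, total now 52
augment #10: 11→2→6→8→1→9→4 bottleneck 1, total now 53

Maximum flow value: 53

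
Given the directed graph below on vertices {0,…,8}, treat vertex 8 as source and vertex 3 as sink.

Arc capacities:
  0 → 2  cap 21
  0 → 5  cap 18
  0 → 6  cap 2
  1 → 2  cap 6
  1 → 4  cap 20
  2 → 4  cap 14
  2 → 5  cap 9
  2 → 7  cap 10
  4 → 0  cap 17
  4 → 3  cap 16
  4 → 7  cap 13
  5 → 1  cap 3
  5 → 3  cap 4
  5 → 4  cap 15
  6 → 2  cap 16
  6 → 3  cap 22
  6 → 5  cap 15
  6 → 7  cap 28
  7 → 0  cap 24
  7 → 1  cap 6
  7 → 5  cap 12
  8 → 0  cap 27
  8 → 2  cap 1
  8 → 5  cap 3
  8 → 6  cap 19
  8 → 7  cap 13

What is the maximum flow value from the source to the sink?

Maximum flow value: 41

augment #1: 8→5→3 bottleneck 3, total now 3
augment #2: 8→6→3 bottleneck 19, total now 22
augment #3: 8→0→5→3 bottleneck 1, total now 23
augment #4: 8→0→6→3 bottleneck 2, total now 25
augment #5: 8→2→4→3 bottleneck 1, total now 26
augment #6: 8→0→2→4→3 bottleneck 13, total now 39
augment #7: 8→0→5→4→3 bottleneck 2, total now 41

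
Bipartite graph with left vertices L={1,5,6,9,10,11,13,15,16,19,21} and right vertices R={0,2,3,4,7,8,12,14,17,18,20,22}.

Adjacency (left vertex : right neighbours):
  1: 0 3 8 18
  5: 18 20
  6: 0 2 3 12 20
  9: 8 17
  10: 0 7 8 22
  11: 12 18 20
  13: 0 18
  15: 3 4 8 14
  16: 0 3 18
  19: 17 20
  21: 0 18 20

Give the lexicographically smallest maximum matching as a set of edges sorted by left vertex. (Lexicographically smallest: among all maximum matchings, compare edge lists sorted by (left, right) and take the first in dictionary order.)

|M| = 10 (so the lex-smallest maximum matching has 10 edges)
process left vertices in ascending order; for each, take the smallest-labelled available neighbour that still permits 10 edges overall, or leave it unmatched if none does
lex-smallest matching: {1-0, 5-18, 6-2, 9-8, 10-7, 11-12, 15-4, 16-3, 19-17, 21-20}

Lex-smallest maximum matching: {(1,0), (5,18), (6,2), (9,8), (10,7), (11,12), (15,4), (16,3), (19,17), (21,20)}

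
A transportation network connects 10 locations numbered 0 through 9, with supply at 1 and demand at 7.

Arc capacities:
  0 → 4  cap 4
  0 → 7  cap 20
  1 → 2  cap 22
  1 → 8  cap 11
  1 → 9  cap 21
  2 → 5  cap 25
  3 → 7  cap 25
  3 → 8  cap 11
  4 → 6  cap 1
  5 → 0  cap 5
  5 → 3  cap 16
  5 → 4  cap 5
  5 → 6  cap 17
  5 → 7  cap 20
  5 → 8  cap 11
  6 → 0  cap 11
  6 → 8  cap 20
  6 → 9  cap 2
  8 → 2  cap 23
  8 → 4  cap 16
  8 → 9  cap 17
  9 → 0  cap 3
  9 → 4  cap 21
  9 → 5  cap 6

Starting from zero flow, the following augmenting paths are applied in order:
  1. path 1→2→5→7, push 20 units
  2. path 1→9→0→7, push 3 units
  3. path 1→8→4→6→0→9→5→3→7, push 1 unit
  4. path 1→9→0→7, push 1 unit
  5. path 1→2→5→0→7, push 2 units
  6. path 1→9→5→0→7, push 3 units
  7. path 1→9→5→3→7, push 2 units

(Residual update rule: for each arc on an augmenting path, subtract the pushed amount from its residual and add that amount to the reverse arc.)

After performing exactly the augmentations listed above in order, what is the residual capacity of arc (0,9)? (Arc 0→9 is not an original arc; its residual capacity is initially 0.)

after path 1 (1→2→5→7, push 20): res(0,9)=0
after path 2 (1→9→0→7, push 3): res(0,9)=3
after path 3 (1→8→4→6→0→9→5→3→7, push 1): res(0,9)=2
after path 4 (1→9→0→7, push 1): res(0,9)=3
after path 5 (1→2→5→0→7, push 2): res(0,9)=3
after path 6 (1→9→5→0→7, push 3): res(0,9)=3
after path 7 (1→9→5→3→7, push 2): res(0,9)=3

Residual capacity of (0,9): 3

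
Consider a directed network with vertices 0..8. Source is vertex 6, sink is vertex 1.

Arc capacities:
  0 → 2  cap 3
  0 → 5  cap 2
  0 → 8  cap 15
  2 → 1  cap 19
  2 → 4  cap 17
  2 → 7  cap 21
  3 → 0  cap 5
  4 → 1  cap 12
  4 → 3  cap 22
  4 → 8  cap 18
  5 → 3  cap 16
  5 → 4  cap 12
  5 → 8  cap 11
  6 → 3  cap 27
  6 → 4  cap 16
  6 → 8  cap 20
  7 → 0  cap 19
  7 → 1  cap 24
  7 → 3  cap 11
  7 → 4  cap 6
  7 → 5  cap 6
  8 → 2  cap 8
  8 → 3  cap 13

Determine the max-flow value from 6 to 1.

augment #1: 6→4→1 bottleneck 12, total now 12
augment #2: 6→8→2→1 bottleneck 8, total now 20
augment #3: 6→3→0→2→1 bottleneck 3, total now 23

Maximum flow value: 23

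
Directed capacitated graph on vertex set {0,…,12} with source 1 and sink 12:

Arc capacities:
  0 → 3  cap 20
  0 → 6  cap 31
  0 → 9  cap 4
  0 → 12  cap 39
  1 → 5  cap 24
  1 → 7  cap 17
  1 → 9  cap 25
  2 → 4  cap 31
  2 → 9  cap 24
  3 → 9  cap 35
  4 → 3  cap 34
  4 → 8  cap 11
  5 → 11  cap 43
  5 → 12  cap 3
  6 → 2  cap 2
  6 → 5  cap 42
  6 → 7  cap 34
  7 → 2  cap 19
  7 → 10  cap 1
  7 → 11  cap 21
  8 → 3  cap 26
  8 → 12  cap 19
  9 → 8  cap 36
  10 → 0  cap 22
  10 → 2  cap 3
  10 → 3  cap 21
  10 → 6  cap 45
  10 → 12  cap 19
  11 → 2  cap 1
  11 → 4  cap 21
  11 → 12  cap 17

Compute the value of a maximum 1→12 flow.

Maximum flow value: 40

augment #1: 1→5→12 bottleneck 3, total now 3
augment #2: 1→5→11→12 bottleneck 17, total now 20
augment #3: 1→7→10→12 bottleneck 1, total now 21
augment #4: 1→9→8→12 bottleneck 19, total now 40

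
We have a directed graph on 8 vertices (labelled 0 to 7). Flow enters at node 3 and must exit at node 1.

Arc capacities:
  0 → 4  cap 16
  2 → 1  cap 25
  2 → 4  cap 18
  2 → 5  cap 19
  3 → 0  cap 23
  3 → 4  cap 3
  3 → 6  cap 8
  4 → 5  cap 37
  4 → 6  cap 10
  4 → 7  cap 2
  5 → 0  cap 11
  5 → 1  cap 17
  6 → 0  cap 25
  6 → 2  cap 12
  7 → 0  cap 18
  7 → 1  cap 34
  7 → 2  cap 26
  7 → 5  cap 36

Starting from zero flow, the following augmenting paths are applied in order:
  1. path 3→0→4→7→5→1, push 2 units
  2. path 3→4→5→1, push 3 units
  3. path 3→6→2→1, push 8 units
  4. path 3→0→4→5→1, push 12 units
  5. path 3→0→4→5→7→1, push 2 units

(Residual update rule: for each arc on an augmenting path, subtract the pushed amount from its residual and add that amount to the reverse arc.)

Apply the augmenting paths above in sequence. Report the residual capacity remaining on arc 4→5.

Residual capacity of (4,5): 20

after path 1 (3→0→4→7→5→1, push 2): res(4,5)=37
after path 2 (3→4→5→1, push 3): res(4,5)=34
after path 3 (3→6→2→1, push 8): res(4,5)=34
after path 4 (3→0→4→5→1, push 12): res(4,5)=22
after path 5 (3→0→4→5→7→1, push 2): res(4,5)=20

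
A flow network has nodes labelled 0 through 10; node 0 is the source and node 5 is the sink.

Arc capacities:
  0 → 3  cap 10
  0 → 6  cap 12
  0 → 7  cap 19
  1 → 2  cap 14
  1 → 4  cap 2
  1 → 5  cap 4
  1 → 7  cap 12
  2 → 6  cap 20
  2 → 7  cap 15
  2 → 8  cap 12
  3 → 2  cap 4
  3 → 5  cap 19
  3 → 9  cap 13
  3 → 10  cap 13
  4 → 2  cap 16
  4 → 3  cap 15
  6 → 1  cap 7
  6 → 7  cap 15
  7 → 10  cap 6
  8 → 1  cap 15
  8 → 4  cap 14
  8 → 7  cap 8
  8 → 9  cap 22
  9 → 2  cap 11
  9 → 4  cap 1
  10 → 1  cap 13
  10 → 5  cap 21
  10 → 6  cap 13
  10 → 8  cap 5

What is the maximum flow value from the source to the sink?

augment #1: 0→3→5 bottleneck 10, total now 10
augment #2: 0→6→1→5 bottleneck 4, total now 14
augment #3: 0→7→10→5 bottleneck 6, total now 20
augment #4: 0→6→1→4→3→5 bottleneck 2, total now 22
augment #5: 0→6→1→2→8→4→3→5 bottleneck 1, total now 23

Maximum flow value: 23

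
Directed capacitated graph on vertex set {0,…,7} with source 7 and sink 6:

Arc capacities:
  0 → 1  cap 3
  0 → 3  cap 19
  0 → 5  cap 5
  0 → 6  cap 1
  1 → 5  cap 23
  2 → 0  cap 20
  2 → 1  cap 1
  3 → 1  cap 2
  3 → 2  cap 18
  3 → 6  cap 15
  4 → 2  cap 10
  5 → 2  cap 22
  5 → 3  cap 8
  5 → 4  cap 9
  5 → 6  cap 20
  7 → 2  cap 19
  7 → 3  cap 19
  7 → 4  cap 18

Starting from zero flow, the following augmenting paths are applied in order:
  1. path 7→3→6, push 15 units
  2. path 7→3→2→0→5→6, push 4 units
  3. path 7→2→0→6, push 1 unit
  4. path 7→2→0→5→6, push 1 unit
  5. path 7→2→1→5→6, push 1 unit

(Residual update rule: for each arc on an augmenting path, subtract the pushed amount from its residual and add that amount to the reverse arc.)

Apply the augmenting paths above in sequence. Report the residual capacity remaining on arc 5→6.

Residual capacity of (5,6): 14

after path 1 (7→3→6, push 15): res(5,6)=20
after path 2 (7→3→2→0→5→6, push 4): res(5,6)=16
after path 3 (7→2→0→6, push 1): res(5,6)=16
after path 4 (7→2→0→5→6, push 1): res(5,6)=15
after path 5 (7→2→1→5→6, push 1): res(5,6)=14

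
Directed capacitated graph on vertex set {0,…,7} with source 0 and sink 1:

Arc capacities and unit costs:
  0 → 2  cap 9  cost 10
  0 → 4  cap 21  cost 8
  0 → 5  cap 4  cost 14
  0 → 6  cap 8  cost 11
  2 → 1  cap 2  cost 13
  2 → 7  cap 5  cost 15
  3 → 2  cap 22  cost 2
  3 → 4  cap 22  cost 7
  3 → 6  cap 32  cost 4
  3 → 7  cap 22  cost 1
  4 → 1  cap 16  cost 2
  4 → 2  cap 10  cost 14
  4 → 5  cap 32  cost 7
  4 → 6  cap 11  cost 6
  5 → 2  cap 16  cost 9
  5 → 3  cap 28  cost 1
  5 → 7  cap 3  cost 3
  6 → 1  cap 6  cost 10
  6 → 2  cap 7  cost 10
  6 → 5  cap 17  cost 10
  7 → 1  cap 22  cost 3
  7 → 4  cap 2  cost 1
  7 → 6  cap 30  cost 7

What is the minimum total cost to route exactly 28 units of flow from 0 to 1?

shortest-cost path #1: 0→4→1 push 16 @ unit cost 10 (adds 160)
shortest-cost path #2: 0→5→3→7→1 push 4 @ unit cost 19 (adds 76)
shortest-cost path #3: 0→4→5→3→7→1 push 5 @ unit cost 20 (adds 100)
shortest-cost path #4: 0→6→1 push 3 @ unit cost 21 (adds 63)
total cost = 399

Minimum cost for 28 units: 399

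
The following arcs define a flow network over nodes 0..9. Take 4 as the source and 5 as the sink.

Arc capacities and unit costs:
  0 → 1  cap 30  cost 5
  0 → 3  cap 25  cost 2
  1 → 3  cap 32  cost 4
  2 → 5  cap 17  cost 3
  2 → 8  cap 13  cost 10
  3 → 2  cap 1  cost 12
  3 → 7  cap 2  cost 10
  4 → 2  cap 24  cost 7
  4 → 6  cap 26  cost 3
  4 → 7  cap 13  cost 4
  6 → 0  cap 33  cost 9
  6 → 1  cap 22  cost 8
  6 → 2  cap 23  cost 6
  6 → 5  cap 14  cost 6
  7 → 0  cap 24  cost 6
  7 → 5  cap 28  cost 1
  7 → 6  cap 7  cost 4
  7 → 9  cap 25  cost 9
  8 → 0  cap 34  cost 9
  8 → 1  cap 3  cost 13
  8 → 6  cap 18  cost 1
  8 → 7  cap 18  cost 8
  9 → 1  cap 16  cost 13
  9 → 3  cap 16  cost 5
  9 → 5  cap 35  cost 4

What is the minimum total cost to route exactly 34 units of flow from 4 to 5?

Minimum cost for 34 units: 261

shortest-cost path #1: 4→7→5 push 13 @ unit cost 5 (adds 65)
shortest-cost path #2: 4→6→5 push 14 @ unit cost 9 (adds 126)
shortest-cost path #3: 4→2→5 push 7 @ unit cost 10 (adds 70)
total cost = 261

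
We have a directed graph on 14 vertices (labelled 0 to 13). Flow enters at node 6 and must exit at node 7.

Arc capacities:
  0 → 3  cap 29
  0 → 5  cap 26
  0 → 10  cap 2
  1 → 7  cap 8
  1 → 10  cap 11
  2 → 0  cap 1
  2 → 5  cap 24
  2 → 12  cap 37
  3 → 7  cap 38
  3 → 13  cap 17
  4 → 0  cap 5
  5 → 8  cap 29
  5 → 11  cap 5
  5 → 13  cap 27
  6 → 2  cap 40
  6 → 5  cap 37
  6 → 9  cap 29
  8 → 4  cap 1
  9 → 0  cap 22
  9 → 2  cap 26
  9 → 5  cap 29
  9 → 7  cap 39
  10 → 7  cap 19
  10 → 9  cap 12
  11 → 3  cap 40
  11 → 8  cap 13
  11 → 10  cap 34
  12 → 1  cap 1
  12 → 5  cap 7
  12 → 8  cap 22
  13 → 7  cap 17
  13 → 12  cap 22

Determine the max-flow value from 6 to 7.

augment #1: 6→9→7 bottleneck 29, total now 29
augment #2: 6→5→13→7 bottleneck 17, total now 46
augment #3: 6→2→0→3→7 bottleneck 1, total now 47
augment #4: 6→2→12→1→7 bottleneck 1, total now 48
augment #5: 6→5→11→3→7 bottleneck 5, total now 53
augment #6: 6→5→8→4→0→3→7 bottleneck 1, total now 54

Maximum flow value: 54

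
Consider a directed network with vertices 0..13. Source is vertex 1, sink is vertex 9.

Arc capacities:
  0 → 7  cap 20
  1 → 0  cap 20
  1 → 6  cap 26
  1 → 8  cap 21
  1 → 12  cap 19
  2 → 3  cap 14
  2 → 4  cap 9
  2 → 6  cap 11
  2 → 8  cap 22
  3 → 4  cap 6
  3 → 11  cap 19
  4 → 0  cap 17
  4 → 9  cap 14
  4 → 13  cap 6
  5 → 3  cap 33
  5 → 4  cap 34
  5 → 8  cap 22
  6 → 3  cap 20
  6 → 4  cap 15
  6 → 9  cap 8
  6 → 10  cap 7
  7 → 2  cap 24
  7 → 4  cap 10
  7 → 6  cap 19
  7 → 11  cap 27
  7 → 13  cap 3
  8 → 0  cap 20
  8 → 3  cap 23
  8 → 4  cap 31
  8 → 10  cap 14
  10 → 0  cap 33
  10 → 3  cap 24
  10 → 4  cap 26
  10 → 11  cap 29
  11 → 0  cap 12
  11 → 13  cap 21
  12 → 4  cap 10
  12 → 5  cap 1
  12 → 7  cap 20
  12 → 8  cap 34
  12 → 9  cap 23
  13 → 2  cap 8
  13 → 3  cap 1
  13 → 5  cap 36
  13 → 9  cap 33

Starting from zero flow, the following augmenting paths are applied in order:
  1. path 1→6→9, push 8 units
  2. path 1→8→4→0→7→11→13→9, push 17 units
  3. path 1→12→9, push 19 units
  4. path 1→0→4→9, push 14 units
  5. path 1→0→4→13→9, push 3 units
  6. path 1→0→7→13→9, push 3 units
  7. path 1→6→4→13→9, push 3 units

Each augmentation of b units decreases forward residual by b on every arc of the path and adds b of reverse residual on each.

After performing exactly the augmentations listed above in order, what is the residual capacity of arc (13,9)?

Residual capacity of (13,9): 7

after path 1 (1→6→9, push 8): res(13,9)=33
after path 2 (1→8→4→0→7→11→13→9, push 17): res(13,9)=16
after path 3 (1→12→9, push 19): res(13,9)=16
after path 4 (1→0→4→9, push 14): res(13,9)=16
after path 5 (1→0→4→13→9, push 3): res(13,9)=13
after path 6 (1→0→7→13→9, push 3): res(13,9)=10
after path 7 (1→6→4→13→9, push 3): res(13,9)=7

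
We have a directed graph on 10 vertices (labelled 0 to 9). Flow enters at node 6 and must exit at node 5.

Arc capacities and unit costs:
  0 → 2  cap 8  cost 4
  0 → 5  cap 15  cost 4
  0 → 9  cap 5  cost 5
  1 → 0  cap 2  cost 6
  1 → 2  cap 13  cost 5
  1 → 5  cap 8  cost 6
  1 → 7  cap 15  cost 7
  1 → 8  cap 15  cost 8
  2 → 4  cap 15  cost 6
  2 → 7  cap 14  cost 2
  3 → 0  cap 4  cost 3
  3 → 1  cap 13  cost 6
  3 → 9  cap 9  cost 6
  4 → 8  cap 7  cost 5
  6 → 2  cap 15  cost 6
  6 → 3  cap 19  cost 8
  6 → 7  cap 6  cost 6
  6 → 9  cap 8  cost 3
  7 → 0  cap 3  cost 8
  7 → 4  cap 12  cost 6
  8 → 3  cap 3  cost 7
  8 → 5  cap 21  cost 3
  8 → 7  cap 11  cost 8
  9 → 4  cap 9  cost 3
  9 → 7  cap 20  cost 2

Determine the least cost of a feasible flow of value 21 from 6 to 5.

shortest-cost path #1: 6→9→4→8→5 push 7 @ unit cost 14 (adds 98)
shortest-cost path #2: 6→3→0→5 push 4 @ unit cost 15 (adds 60)
shortest-cost path #3: 6→9→7→0→5 push 1 @ unit cost 17 (adds 17)
shortest-cost path #4: 6→7→0→5 push 2 @ unit cost 18 (adds 36)
shortest-cost path #5: 6→3→1→5 push 7 @ unit cost 20 (adds 140)
total cost = 351

Minimum cost for 21 units: 351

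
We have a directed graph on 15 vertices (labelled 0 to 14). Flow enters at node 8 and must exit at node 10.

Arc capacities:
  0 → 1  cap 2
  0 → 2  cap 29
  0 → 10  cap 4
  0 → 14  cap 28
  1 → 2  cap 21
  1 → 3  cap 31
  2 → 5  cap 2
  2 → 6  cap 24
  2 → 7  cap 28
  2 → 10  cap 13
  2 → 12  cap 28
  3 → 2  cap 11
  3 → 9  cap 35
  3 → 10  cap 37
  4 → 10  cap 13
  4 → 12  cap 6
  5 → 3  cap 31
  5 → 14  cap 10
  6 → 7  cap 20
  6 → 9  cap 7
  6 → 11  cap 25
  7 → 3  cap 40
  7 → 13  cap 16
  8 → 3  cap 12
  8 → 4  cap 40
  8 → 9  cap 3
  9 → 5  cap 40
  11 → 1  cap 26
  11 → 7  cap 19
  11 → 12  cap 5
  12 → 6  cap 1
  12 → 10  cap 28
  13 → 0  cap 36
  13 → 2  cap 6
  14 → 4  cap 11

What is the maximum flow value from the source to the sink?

Maximum flow value: 34

augment #1: 8→3→10 bottleneck 12, total now 12
augment #2: 8→4→10 bottleneck 13, total now 25
augment #3: 8→4→12→10 bottleneck 6, total now 31
augment #4: 8→9→5→3→10 bottleneck 3, total now 34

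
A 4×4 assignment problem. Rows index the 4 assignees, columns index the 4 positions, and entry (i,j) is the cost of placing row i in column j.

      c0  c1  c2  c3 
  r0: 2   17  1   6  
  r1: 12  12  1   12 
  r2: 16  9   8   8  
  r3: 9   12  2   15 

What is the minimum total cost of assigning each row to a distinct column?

optimal assignment: row0→col0 (cost 2), row1→col2 (cost 1), row2→col3 (cost 8), row3→col1 (cost 12)
total = 2 + 1 + 8 + 12 = 23

Minimum assignment cost: 23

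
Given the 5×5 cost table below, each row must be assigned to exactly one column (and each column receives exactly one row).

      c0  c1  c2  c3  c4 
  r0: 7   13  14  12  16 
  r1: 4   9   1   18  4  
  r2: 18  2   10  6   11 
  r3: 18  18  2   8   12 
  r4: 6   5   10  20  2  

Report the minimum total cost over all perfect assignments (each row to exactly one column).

optimal assignment: row0→col0 (cost 7), row1→col2 (cost 1), row2→col1 (cost 2), row3→col3 (cost 8), row4→col4 (cost 2)
total = 7 + 1 + 2 + 8 + 2 = 20

Minimum assignment cost: 20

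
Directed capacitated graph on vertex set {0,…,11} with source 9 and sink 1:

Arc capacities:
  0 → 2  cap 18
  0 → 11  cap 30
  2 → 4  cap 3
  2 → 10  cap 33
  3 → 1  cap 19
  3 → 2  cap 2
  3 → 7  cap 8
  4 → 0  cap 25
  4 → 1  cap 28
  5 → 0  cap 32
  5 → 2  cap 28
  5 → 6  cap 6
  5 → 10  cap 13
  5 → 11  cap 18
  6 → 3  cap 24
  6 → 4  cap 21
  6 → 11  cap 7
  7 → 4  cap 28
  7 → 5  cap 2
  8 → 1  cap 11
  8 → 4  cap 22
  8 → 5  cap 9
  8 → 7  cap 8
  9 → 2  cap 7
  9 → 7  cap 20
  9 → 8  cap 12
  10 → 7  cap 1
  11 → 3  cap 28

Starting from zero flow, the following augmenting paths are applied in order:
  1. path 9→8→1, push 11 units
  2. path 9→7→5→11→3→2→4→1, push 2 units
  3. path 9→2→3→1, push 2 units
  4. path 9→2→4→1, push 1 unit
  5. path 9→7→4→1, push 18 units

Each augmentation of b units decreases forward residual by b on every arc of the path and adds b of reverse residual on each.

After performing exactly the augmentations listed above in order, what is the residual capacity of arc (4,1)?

after path 1 (9→8→1, push 11): res(4,1)=28
after path 2 (9→7→5→11→3→2→4→1, push 2): res(4,1)=26
after path 3 (9→2→3→1, push 2): res(4,1)=26
after path 4 (9→2→4→1, push 1): res(4,1)=25
after path 5 (9→7→4→1, push 18): res(4,1)=7

Residual capacity of (4,1): 7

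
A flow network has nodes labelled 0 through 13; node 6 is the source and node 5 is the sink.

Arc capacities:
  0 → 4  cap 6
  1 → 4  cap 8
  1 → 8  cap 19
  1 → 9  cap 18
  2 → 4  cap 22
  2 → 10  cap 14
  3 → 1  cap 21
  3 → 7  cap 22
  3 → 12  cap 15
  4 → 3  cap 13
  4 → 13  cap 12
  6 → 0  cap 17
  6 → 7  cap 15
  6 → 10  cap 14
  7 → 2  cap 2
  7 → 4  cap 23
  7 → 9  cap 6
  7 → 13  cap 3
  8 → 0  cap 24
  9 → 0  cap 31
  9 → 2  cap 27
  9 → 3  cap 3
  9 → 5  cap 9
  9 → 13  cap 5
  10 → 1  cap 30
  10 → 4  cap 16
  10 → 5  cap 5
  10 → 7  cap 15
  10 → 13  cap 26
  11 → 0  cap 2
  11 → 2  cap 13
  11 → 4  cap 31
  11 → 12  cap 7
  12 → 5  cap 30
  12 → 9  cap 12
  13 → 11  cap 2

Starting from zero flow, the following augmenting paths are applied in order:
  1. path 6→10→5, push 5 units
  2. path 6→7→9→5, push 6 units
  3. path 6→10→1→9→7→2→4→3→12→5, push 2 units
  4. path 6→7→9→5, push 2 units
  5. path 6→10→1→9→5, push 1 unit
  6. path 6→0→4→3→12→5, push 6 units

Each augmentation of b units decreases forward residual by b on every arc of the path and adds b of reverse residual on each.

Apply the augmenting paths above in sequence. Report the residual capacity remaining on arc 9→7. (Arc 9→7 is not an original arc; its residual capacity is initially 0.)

Residual capacity of (9,7): 6

after path 1 (6→10→5, push 5): res(9,7)=0
after path 2 (6→7→9→5, push 6): res(9,7)=6
after path 3 (6→10→1→9→7→2→4→3→12→5, push 2): res(9,7)=4
after path 4 (6→7→9→5, push 2): res(9,7)=6
after path 5 (6→10→1→9→5, push 1): res(9,7)=6
after path 6 (6→0→4→3→12→5, push 6): res(9,7)=6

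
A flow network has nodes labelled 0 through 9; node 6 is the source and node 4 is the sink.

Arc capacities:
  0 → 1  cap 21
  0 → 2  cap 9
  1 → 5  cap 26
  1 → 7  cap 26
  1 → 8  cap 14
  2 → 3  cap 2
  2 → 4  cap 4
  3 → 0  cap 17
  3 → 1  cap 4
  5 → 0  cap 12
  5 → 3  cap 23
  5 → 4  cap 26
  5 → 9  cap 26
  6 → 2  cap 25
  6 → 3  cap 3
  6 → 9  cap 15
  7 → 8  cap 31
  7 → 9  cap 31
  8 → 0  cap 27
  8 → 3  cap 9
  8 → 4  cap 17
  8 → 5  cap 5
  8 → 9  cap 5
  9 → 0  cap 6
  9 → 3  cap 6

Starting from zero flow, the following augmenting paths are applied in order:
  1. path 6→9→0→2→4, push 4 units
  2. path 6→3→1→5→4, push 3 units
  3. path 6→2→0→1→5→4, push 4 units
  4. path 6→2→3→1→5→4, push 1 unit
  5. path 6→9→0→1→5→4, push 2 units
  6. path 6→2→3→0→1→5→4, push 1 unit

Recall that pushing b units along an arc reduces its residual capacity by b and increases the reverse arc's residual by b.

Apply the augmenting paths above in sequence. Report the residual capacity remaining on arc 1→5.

Residual capacity of (1,5): 15

after path 1 (6→9→0→2→4, push 4): res(1,5)=26
after path 2 (6→3→1→5→4, push 3): res(1,5)=23
after path 3 (6→2→0→1→5→4, push 4): res(1,5)=19
after path 4 (6→2→3→1→5→4, push 1): res(1,5)=18
after path 5 (6→9→0→1→5→4, push 2): res(1,5)=16
after path 6 (6→2→3→0→1→5→4, push 1): res(1,5)=15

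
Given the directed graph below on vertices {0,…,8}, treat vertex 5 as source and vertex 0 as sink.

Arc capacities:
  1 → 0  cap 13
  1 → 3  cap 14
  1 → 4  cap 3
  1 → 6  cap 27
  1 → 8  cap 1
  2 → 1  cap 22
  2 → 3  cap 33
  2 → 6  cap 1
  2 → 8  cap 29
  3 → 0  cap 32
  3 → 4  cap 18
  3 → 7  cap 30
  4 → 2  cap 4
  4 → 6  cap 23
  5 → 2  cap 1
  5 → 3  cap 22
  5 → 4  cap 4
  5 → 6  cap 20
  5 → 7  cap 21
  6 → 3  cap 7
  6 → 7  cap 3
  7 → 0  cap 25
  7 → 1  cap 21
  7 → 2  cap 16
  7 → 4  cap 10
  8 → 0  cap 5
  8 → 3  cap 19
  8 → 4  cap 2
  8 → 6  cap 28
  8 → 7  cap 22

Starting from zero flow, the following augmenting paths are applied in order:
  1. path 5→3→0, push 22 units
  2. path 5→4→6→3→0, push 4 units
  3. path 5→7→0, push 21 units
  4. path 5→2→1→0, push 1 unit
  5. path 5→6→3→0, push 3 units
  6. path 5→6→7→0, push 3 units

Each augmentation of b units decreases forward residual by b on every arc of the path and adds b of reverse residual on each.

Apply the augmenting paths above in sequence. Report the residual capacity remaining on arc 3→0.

after path 1 (5→3→0, push 22): res(3,0)=10
after path 2 (5→4→6→3→0, push 4): res(3,0)=6
after path 3 (5→7→0, push 21): res(3,0)=6
after path 4 (5→2→1→0, push 1): res(3,0)=6
after path 5 (5→6→3→0, push 3): res(3,0)=3
after path 6 (5→6→7→0, push 3): res(3,0)=3

Residual capacity of (3,0): 3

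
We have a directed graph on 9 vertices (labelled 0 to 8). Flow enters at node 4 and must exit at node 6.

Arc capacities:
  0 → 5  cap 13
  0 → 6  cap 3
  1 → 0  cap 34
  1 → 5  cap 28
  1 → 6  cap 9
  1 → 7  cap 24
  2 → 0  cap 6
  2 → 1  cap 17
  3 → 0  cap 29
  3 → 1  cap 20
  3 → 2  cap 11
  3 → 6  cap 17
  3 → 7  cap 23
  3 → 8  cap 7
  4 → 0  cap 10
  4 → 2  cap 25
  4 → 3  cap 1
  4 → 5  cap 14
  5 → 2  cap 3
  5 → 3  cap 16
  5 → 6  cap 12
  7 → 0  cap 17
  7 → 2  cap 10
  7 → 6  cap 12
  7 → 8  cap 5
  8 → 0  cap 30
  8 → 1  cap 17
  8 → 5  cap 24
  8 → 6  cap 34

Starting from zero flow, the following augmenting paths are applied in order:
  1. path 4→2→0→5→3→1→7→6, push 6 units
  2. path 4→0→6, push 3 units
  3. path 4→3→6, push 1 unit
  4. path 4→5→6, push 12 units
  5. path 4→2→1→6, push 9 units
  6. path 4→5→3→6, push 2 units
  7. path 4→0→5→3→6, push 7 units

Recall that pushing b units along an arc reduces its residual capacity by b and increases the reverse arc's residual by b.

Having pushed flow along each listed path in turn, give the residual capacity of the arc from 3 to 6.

after path 1 (4→2→0→5→3→1→7→6, push 6): res(3,6)=17
after path 2 (4→0→6, push 3): res(3,6)=17
after path 3 (4→3→6, push 1): res(3,6)=16
after path 4 (4→5→6, push 12): res(3,6)=16
after path 5 (4→2→1→6, push 9): res(3,6)=16
after path 6 (4→5→3→6, push 2): res(3,6)=14
after path 7 (4→0→5→3→6, push 7): res(3,6)=7

Residual capacity of (3,6): 7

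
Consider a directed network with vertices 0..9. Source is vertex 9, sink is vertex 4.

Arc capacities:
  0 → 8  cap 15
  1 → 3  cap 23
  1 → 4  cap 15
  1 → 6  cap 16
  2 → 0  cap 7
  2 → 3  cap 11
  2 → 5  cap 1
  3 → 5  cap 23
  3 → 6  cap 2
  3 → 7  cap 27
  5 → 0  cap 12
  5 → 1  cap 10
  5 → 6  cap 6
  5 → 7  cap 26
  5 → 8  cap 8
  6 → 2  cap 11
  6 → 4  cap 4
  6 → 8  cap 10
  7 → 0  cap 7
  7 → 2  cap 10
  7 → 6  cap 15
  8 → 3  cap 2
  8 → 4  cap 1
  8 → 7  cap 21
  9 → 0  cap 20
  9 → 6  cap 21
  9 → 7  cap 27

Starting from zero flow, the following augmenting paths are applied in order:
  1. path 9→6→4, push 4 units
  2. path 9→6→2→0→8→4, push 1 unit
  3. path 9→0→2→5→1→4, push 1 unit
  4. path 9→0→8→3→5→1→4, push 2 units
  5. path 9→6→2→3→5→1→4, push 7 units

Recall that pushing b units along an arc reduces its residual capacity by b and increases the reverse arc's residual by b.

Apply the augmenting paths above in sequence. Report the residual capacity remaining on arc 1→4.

Residual capacity of (1,4): 5

after path 1 (9→6→4, push 4): res(1,4)=15
after path 2 (9→6→2→0→8→4, push 1): res(1,4)=15
after path 3 (9→0→2→5→1→4, push 1): res(1,4)=14
after path 4 (9→0→8→3→5→1→4, push 2): res(1,4)=12
after path 5 (9→6→2→3→5→1→4, push 7): res(1,4)=5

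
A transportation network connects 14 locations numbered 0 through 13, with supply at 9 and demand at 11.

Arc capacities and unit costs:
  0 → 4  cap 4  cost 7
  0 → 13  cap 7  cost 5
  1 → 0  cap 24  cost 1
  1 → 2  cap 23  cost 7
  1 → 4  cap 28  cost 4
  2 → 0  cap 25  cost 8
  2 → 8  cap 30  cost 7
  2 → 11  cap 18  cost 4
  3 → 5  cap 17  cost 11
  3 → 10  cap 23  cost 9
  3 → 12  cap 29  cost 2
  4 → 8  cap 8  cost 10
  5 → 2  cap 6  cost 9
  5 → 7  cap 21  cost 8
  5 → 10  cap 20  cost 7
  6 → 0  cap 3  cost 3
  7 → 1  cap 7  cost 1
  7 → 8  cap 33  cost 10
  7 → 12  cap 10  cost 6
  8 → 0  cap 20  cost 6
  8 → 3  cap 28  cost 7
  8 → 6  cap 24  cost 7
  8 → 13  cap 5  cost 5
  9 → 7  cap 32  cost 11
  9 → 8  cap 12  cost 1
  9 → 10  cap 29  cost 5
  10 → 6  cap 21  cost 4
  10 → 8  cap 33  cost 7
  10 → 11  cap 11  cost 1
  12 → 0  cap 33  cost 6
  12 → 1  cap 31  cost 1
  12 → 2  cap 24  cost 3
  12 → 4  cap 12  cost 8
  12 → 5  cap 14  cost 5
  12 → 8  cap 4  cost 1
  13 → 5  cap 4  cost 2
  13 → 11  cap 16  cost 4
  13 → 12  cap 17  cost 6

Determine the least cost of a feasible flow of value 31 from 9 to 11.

Minimum cost for 31 units: 409

shortest-cost path #1: 9→10→11 push 11 @ unit cost 6 (adds 66)
shortest-cost path #2: 9→8→13→11 push 5 @ unit cost 10 (adds 50)
shortest-cost path #3: 9→8→0→13→11 push 7 @ unit cost 16 (adds 112)
shortest-cost path #4: 9→10→6→0→8→3→12→2→11 push 3 @ unit cost 22 (adds 66)
shortest-cost path #5: 9→7→1→2→11 push 5 @ unit cost 23 (adds 115)
total cost = 409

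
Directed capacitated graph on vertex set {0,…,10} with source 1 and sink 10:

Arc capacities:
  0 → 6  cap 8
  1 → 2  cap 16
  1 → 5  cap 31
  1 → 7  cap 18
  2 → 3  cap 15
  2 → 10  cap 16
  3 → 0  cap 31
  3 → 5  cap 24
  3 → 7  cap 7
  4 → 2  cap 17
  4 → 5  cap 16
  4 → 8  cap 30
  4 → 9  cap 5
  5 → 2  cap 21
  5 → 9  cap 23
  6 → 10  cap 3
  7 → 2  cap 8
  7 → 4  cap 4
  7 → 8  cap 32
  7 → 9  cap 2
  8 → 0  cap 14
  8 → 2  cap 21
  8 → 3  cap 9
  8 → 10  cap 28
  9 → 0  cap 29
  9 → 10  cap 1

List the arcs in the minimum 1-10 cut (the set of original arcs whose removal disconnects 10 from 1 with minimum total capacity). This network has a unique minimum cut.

Min-cut arcs: {(1,7), (2,10), (3,7), (6,10), (9,10)} (total capacity 45)

augment #1: 1→2→10 push 16
augment #2: 1→5→9→10 push 1
augment #3: 1→7→8→10 push 18
augment #4: 1→5→9→0→6→10 push 3
augment #5: 1→5→2→3→7→8→10 push 7
max flow = 45; residual-reachable set from 1 gives S-side
cut edges (S→T): {(1,7), (2,10), (3,7), (6,10), (9,10)} total cap 45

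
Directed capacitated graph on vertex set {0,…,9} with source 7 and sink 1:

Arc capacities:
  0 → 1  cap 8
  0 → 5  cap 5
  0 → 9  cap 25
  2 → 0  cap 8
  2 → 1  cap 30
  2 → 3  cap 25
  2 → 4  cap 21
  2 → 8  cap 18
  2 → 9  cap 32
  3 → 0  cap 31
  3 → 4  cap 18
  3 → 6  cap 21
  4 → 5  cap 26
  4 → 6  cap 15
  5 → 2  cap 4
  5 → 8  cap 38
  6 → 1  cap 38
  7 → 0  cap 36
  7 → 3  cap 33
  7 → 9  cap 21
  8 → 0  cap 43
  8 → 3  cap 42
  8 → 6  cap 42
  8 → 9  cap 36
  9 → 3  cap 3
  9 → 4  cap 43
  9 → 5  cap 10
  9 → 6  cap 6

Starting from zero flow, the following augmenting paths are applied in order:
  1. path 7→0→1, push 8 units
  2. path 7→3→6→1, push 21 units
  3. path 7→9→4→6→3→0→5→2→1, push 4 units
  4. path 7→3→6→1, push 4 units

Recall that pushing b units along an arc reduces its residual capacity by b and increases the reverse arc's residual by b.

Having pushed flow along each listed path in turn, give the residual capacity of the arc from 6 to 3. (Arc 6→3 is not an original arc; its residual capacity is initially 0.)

after path 1 (7→0→1, push 8): res(6,3)=0
after path 2 (7→3→6→1, push 21): res(6,3)=21
after path 3 (7→9→4→6→3→0→5→2→1, push 4): res(6,3)=17
after path 4 (7→3→6→1, push 4): res(6,3)=21

Residual capacity of (6,3): 21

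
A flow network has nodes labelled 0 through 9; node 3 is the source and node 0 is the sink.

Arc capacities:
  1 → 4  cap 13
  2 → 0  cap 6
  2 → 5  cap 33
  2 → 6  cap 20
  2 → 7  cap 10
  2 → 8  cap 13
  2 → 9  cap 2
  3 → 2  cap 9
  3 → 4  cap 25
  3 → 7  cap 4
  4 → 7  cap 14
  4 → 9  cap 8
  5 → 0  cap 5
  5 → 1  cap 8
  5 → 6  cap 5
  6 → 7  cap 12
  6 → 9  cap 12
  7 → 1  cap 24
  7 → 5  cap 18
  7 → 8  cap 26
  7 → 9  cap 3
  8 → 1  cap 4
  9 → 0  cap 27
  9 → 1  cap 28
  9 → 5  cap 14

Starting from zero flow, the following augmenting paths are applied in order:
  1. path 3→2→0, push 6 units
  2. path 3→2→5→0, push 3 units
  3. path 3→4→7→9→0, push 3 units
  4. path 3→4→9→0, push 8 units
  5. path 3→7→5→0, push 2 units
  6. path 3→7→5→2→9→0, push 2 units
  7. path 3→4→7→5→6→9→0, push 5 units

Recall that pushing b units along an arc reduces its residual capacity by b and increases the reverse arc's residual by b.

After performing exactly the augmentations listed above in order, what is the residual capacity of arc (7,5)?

Residual capacity of (7,5): 9

after path 1 (3→2→0, push 6): res(7,5)=18
after path 2 (3→2→5→0, push 3): res(7,5)=18
after path 3 (3→4→7→9→0, push 3): res(7,5)=18
after path 4 (3→4→9→0, push 8): res(7,5)=18
after path 5 (3→7→5→0, push 2): res(7,5)=16
after path 6 (3→7→5→2→9→0, push 2): res(7,5)=14
after path 7 (3→4→7→5→6→9→0, push 5): res(7,5)=9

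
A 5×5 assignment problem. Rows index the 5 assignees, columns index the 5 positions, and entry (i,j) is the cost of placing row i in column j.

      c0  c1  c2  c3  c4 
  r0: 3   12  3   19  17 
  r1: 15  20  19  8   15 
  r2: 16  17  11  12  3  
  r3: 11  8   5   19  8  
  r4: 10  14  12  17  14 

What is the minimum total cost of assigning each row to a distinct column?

optimal assignment: row0→col2 (cost 3), row1→col3 (cost 8), row2→col4 (cost 3), row3→col1 (cost 8), row4→col0 (cost 10)
total = 3 + 8 + 3 + 8 + 10 = 32

Minimum assignment cost: 32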